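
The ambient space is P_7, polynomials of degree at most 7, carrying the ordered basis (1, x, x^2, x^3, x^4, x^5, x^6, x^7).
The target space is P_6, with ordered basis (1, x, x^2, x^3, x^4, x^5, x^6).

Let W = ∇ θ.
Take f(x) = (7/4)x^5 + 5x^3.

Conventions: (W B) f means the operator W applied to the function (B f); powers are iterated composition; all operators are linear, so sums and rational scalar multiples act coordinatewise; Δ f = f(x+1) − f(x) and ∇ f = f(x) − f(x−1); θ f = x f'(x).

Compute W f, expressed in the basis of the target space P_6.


the image equals g(x) = (175/4)x^4 - (175/2)x^3 + (265/2)x^2 - (355/4)x + 95/4

θ f = (35/4)x^5 + 15x^3
∇ θ f = (175/4)x^4 - (175/2)x^3 + (265/2)x^2 - (355/4)x + 95/4


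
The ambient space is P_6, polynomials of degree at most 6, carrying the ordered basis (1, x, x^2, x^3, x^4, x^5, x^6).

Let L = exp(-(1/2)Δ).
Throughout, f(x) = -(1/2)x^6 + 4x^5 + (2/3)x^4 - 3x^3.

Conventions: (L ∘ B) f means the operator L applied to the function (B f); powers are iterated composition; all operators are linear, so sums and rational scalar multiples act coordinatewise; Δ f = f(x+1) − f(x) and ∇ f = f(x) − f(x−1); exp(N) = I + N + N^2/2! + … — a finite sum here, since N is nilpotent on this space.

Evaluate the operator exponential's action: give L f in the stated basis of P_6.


the image equals g(x) = -(1/2)x^6 + (11/2)x^5 - (179/24)x^4 - (187/12)x^3 + (137/32)x^2 + (1121/96)x + 393/128

order-1 term: (3/2)x^5 - (25/4)x^4 - (49/3)x^3 - (55/4)x^2 - (16/3)x - 7/12
order-2 term: -(15/8)x^4 + (5/2)x^3 + (143/8)x^2 + (47/2)x + 241/24
order-3 term: (5/4)x^3 + (5/8)x^2 - (143/24)x - 7
order-4 term: -(15/32)x^2 - (5/8)x + 49/96
order-5 term: (3/32)x + 7/64
order-6 term: -1/128
the series for exp(-(1/2)Δ) f terminates at order 6
exp(-(1/2)Δ) f = -(1/2)x^6 + (11/2)x^5 - (179/24)x^4 - (187/12)x^3 + (137/32)x^2 + (1121/96)x + 393/128


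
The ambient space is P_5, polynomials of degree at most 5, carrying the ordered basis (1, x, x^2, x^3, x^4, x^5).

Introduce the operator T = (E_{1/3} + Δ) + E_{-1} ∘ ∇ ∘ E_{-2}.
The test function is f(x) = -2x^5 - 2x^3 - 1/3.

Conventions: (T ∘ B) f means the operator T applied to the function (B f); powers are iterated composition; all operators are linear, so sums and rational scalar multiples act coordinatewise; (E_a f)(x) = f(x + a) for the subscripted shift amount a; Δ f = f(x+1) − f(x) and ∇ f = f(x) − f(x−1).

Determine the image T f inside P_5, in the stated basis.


the result is g(x) = -2x^5 - (70/3)x^4 + (1042/9)x^3 - (20918/27)x^2 + (143792/81)x - 398621/243

E_{1/3} f = -2x^5 - (10/3)x^4 - (38/9)x^3 - (74/27)x^2 - (64/81)x - 101/243
Δ f = -10x^4 - 20x^3 - 26x^2 - 16x - 4
(E_{1/3} + Δ) f = -2x^5 - (40/3)x^4 - (218/9)x^3 - (776/27)x^2 - (1360/81)x - 1073/243
E_{-2} f = -2x^5 + 20x^4 - 82x^3 + 172x^2 - 184x + 239/3
∇ E_{-2} f = -10x^4 + 100x^3 - 386x^2 + 680x - 460
E_{-1} ∇ E_{-2} f = -10x^4 + 140x^3 - 746x^2 + 1792x - 1636
((E_{1/3} + Δ) + E_{-1} ∘ ∇ ∘ E_{-2}) f = -2x^5 - (70/3)x^4 + (1042/9)x^3 - (20918/27)x^2 + (143792/81)x - 398621/243


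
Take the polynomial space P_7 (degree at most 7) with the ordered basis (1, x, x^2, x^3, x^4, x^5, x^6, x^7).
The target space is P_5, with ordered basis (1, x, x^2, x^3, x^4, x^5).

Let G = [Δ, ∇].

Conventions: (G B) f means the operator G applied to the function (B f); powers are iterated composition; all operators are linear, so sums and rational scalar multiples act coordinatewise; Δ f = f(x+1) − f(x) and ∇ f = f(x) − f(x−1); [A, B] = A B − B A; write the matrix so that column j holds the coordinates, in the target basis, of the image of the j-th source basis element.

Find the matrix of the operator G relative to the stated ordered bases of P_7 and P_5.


image of 1: 0
image of x: 0
image of x^2: 0
image of x^3: 0
image of x^4: 0
image of x^5: 0
image of x^6: 0
image of x^7: 0
each image's coordinates form column j of the matrix

the matrix is [[0, 0, 0, 0, 0, 0, 0, 0]; [0, 0, 0, 0, 0, 0, 0, 0]; [0, 0, 0, 0, 0, 0, 0, 0]; [0, 0, 0, 0, 0, 0, 0, 0]; [0, 0, 0, 0, 0, 0, 0, 0]; [0, 0, 0, 0, 0, 0, 0, 0]] (rows listed top to bottom)


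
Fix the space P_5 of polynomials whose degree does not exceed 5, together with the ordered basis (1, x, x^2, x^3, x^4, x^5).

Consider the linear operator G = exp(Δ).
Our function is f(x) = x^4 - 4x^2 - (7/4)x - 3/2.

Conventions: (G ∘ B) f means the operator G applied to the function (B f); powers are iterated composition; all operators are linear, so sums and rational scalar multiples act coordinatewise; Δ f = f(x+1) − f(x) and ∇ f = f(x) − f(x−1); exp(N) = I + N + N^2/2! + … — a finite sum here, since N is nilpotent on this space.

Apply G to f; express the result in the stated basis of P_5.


g(x) = x^4 + 4x^3 + 8x^2 + (41/4)x + 15/4

order-1 term: 4x^3 + 6x^2 - 4x - 19/4
order-2 term: 6x^2 + 12x + 3
order-3 term: 4x + 6
order-4 term: 1
the series for exp(Δ) f terminates at order 4
exp(Δ) f = x^4 + 4x^3 + 8x^2 + (41/4)x + 15/4


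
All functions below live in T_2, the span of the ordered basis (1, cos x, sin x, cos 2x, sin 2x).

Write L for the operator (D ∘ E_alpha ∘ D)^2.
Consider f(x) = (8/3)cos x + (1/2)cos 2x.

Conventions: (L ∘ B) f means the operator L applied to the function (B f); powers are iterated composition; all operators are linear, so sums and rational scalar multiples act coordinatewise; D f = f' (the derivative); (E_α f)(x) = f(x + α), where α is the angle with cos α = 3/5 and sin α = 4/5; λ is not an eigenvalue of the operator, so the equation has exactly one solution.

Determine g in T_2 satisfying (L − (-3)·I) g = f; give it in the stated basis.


write g with unknown coordinates in the stated basis and equate coefficients in (L − (-3)·I) g = f
solving from the highest basis element down gives g = (34/39)cos x + (4/13)sin x - (6557/230066)cos 2x - (2688/115033)sin 2x
check: L g = (2/39)cos x - (12/13)sin x + (67352/115033)cos 2x + (8064/115033)sin 2x
so L g − (-3)·g = (8/3)cos x + (1/2)cos 2x = f ✓

the result is g(x) = (34/39)cos x + (4/13)sin x - (6557/230066)cos 2x - (2688/115033)sin 2x


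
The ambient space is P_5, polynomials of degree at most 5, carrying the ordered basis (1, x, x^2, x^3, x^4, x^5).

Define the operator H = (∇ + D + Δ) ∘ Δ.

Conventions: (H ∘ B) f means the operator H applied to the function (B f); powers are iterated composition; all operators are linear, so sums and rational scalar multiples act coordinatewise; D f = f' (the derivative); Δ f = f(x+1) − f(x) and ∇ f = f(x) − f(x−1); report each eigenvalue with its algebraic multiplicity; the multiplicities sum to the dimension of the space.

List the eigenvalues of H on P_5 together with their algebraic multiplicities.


λ = 0 (multiplicity 6)

image of 1: 0
image of x: 0
image of x^2: 6
image of x^3: 18x + 9
image of x^4: 36x^2 + 36x + 20
image of x^5: 60x^3 + 90x^2 + 100x + 35
the matrix is upper triangular; its diagonal is (0, 0, 0, 0, 0, 0)
for a triangular matrix the eigenvalues are the diagonal entries, with algebraic multiplicity their repetition count


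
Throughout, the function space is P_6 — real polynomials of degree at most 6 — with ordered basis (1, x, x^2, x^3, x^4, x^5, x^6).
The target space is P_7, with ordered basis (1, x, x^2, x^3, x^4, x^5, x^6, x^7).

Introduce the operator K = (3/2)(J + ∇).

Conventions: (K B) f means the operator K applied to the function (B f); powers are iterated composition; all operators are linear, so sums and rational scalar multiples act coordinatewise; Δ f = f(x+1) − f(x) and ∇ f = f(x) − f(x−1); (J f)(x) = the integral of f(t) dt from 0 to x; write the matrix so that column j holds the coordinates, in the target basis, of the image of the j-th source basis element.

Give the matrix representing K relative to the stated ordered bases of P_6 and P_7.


the matrix is [[0, 3/2, -3/2, 3/2, -3/2, 3/2, -3/2]; [3/2, 0, 3, -9/2, 6, -15/2, 9]; [0, 3/4, 0, 9/2, -9, 15, -45/2]; [0, 0, 1/2, 0, 6, -15, 30]; [0, 0, 0, 3/8, 0, 15/2, -45/2]; [0, 0, 0, 0, 3/10, 0, 9]; [0, 0, 0, 0, 0, 1/4, 0]; [0, 0, 0, 0, 0, 0, 3/14]] (rows listed top to bottom)

image of 1: (3/2)x
image of x: (3/4)x^2 + 3/2
image of x^2: (1/2)x^3 + 3x - 3/2
image of x^3: (3/8)x^4 + (9/2)x^2 - (9/2)x + 3/2
image of x^4: (3/10)x^5 + 6x^3 - 9x^2 + 6x - 3/2
image of x^5: (1/4)x^6 + (15/2)x^4 - 15x^3 + 15x^2 - (15/2)x + 3/2
image of x^6: (3/14)x^7 + 9x^5 - (45/2)x^4 + 30x^3 - (45/2)x^2 + 9x - 3/2
each image's coordinates form column j of the matrix


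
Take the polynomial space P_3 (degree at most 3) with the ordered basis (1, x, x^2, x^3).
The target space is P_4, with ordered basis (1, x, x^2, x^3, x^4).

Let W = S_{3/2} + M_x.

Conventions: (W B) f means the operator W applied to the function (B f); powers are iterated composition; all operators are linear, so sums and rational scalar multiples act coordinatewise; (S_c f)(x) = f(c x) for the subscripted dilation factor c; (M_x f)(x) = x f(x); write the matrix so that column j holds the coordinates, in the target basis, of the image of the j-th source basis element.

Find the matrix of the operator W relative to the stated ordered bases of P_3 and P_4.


the matrix is [[1, 0, 0, 0]; [1, 3/2, 0, 0]; [0, 1, 9/4, 0]; [0, 0, 1, 27/8]; [0, 0, 0, 1]] (rows listed top to bottom)

image of 1: x + 1
image of x: x^2 + (3/2)x
image of x^2: x^3 + (9/4)x^2
image of x^3: x^4 + (27/8)x^3
each image's coordinates form column j of the matrix


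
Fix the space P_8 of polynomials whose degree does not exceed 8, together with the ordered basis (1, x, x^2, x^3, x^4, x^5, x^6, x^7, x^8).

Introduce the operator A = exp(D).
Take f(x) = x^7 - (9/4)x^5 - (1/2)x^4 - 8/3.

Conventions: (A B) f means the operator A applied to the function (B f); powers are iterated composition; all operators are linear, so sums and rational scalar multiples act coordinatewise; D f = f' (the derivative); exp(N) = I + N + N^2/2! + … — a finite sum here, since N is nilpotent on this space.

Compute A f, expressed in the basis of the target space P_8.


order-1 term: 7x^6 - (45/4)x^4 - 2x^3
order-2 term: 21x^5 - (45/2)x^3 - 3x^2
order-3 term: 35x^4 - (45/2)x^2 - 2x
order-4 term: 35x^3 - (45/4)x - 1/2
order-5 term: 21x^2 - 9/4
order-6 term: 7x
order-7 term: 1
the series for exp(D) f terminates at order 7
exp(D) f = x^7 + 7x^6 + (75/4)x^5 + (93/4)x^4 + (21/2)x^3 - (9/2)x^2 - (25/4)x - 53/12

g(x) = x^7 + 7x^6 + (75/4)x^5 + (93/4)x^4 + (21/2)x^3 - (9/2)x^2 - (25/4)x - 53/12


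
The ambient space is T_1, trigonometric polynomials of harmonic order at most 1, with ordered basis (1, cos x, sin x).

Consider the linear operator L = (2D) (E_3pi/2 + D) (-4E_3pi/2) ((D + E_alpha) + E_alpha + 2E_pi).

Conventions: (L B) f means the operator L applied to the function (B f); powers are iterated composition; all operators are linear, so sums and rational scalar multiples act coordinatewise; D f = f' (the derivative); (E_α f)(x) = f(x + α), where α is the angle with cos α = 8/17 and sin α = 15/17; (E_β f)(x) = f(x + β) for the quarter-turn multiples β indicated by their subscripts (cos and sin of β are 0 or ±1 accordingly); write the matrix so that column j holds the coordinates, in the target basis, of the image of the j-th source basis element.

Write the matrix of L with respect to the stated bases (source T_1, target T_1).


the matrix is [[0, 0, 0]; [0, 0, 0]; [0, 0, 0]] (rows listed top to bottom)

image of 1: 0
image of cos x: 0
image of sin x: 0
each image's coordinates form column j of the matrix


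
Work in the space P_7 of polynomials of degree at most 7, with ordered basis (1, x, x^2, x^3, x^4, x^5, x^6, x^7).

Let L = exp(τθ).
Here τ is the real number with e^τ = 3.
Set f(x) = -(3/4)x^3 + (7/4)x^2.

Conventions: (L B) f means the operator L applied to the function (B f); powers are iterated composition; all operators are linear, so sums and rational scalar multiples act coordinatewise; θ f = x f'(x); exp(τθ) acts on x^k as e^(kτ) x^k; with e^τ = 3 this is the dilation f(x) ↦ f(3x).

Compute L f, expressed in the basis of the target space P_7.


g(x) = -(81/4)x^3 + (63/4)x^2

exp(τθ) x^k = e^(kτ) x^k; with e^τ = 3 this sends x^k to 3^k x^k
x^2 ↦ 9 x^2
x^3 ↦ 27 x^3
applying this coordinatewise to f: exp(τθ) f = -(81/4)x^3 + (63/4)x^2


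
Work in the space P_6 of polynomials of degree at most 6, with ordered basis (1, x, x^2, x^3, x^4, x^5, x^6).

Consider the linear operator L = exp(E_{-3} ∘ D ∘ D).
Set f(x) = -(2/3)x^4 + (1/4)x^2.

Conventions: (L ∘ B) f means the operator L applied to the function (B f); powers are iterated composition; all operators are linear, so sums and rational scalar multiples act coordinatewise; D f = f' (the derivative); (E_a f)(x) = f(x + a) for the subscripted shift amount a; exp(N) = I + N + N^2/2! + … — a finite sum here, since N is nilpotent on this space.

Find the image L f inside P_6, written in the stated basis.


g(x) = -(2/3)x^4 - (31/4)x^2 + 48x - 159/2

order-1 term: -8x^2 + 48x - 143/2
order-2 term: -8
the series for exp(E_{-3} ∘ D ∘ D) f terminates at order 2
exp(E_{-3} ∘ D ∘ D) f = -(2/3)x^4 - (31/4)x^2 + 48x - 159/2


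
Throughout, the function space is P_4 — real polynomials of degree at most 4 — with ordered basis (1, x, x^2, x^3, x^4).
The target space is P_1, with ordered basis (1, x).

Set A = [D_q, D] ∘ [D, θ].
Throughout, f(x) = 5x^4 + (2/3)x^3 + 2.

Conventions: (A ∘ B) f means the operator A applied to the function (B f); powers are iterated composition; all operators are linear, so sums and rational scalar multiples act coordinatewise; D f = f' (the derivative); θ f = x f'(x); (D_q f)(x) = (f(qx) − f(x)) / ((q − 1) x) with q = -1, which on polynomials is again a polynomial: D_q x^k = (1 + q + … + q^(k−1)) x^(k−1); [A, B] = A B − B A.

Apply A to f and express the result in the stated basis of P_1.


g(x) = -40x + 4

θ f = 20x^4 + 2x^3
D θ f = 80x^3 + 6x^2
D f = 20x^3 + 2x^2
θ D f = 60x^3 + 4x^2
[D, θ] f = 20x^3 + 2x^2
D [D, θ] f = 60x^2 + 4x
D_q D [D, θ] f = 4
D_q [D, θ] f = 20x^2
D D_q [D, θ] f = 40x
[D_q, D] [D, θ] f = -40x + 4


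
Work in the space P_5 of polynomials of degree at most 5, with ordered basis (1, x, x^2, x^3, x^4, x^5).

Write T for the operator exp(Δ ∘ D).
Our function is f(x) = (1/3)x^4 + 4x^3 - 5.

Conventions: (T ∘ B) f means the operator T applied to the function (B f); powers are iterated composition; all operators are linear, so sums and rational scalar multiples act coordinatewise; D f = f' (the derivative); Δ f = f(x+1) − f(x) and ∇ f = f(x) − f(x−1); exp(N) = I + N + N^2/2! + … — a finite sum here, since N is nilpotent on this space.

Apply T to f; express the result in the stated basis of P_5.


order-1 term: 4x^2 + 28x + 40/3
order-2 term: 4
the series for exp(Δ ∘ D) f terminates at order 2
exp(Δ ∘ D) f = (1/3)x^4 + 4x^3 + 4x^2 + 28x + 37/3

the result is g(x) = (1/3)x^4 + 4x^3 + 4x^2 + 28x + 37/3


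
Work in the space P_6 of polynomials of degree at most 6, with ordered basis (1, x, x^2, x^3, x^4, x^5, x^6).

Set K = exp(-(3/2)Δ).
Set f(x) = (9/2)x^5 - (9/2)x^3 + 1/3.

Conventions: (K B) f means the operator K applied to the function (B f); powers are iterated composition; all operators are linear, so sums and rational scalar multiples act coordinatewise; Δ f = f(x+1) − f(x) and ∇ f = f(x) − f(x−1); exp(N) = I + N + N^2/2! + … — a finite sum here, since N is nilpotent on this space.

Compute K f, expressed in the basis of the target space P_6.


order-1 term: -(135/4)x^4 - (135/2)x^3 - (189/4)x^2 - (27/2)x
order-2 term: (405/4)x^3 + (1215/4)x^2 + 324x + 243/2
order-3 term: -(1215/8)x^2 - (3645/8)x - 729/2
order-4 term: (3645/32)x + 3645/16
order-5 term: -2187/64
the series for exp(-(3/2)Δ) f terminates at order 5
exp(-(3/2)Δ) f = (9/2)x^5 - (135/4)x^4 + (117/4)x^3 + (837/8)x^2 - (999/32)x - 9413/192

g(x) = (9/2)x^5 - (135/4)x^4 + (117/4)x^3 + (837/8)x^2 - (999/32)x - 9413/192


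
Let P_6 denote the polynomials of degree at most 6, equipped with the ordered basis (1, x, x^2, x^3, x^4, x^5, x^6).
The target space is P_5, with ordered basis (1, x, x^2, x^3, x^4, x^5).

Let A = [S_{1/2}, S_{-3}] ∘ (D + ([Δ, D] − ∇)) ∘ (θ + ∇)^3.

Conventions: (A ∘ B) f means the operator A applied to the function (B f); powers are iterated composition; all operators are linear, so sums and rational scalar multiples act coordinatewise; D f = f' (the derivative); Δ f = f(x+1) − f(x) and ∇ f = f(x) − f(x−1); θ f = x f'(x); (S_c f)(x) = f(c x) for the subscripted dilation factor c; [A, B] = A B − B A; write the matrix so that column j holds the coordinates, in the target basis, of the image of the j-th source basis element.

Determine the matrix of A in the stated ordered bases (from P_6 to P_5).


the matrix is [[0, 0, 0, 0, 0, 0, 0]; [0, 0, 0, 0, 0, 0, 0]; [0, 0, 0, 0, 0, 0, 0]; [0, 0, 0, 0, 0, 0, 0]; [0, 0, 0, 0, 0, 0, 0]; [0, 0, 0, 0, 0, 0, 0]] (rows listed top to bottom)

image of 1: 0
image of x: 0
image of x^2: 0
image of x^3: 0
image of x^4: 0
image of x^5: 0
image of x^6: 0
each image's coordinates form column j of the matrix


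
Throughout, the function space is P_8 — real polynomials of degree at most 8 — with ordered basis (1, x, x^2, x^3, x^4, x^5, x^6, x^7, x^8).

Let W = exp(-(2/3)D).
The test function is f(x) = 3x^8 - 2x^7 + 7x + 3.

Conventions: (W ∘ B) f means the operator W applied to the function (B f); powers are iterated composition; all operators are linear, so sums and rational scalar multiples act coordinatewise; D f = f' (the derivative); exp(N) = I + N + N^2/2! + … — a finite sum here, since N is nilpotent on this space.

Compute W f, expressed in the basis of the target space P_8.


the result is g(x) = 3x^8 - 18x^7 + (140/3)x^6 - (616/9)x^5 + (560/9)x^4 - (2912/81)x^3 + (3136/243)x^2 + (1061/243)x - 3133/2187

order-1 term: -16x^7 + (28/3)x^6 - 14/3
order-2 term: (112/3)x^6 - (56/3)x^5
order-3 term: -(448/9)x^5 + (560/27)x^4
order-4 term: (1120/27)x^4 - (1120/81)x^3
order-5 term: -(1792/81)x^3 + (448/81)x^2
order-6 term: (1792/243)x^2 - (896/729)x
order-7 term: -(1024/729)x + 256/2187
order-8 term: 256/2187
the series for exp(-(2/3)D) f terminates at order 8
exp(-(2/3)D) f = 3x^8 - 18x^7 + (140/3)x^6 - (616/9)x^5 + (560/9)x^4 - (2912/81)x^3 + (3136/243)x^2 + (1061/243)x - 3133/2187


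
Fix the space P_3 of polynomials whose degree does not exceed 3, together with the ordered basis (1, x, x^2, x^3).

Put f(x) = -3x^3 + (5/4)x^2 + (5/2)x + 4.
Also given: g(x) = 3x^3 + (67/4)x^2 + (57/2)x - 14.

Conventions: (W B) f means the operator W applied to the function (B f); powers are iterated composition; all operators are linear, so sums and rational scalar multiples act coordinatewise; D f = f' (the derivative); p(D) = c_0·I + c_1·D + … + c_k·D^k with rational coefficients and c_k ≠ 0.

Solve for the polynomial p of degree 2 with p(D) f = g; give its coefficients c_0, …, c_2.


D^0 f = -3x^3 + (5/4)x^2 + (5/2)x + 4
D^1 f = -9x^2 + (5/2)x + 5/2
D^2 f = -18x + 5/2
matching coefficients of g against c_0 f + c_1 Df + … from the top degree down determines the c_i
solution: c_0 = -1, c_1 = -2, c_2 = -2

p(D) = -I − 2·D − 2·D^2, i.e. c_0 = -1, c_1 = -2, c_2 = -2


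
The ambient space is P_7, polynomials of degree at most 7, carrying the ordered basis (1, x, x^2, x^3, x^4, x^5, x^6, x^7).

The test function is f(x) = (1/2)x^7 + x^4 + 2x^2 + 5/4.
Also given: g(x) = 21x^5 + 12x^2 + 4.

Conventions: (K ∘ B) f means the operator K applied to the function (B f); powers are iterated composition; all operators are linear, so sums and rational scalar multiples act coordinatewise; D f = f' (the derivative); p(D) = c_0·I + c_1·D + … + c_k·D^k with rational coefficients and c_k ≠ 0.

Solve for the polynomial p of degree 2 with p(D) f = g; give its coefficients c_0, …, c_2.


D^0 f = (1/2)x^7 + x^4 + 2x^2 + 5/4
D^1 f = (7/2)x^6 + 4x^3 + 4x
D^2 f = 21x^5 + 12x^2 + 4
matching coefficients of g against c_0 f + c_1 Df + … from the top degree down determines the c_i
solution: c_0 = 0, c_1 = 0, c_2 = 1

p(D) = D^2, i.e. c_0 = 0, c_1 = 0, c_2 = 1


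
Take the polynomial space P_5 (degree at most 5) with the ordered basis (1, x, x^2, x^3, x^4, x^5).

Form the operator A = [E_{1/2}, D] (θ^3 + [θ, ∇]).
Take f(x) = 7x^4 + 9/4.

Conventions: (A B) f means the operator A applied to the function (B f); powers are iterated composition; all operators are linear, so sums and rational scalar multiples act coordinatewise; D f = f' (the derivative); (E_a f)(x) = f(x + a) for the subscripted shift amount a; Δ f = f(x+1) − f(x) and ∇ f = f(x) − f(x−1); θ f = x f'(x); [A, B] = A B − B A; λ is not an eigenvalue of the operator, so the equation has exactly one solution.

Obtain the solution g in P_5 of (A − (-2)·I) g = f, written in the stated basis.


the result is g(x) = (7/2)x^4 + 9/8

write g with unknown coordinates in the stated basis and equate coefficients in (A − (-2)·I) g = f
solving from the highest basis element down gives g = (7/2)x^4 + 9/8
check: A g = 0
so A g − (-2)·g = 7x^4 + 9/4 = f ✓


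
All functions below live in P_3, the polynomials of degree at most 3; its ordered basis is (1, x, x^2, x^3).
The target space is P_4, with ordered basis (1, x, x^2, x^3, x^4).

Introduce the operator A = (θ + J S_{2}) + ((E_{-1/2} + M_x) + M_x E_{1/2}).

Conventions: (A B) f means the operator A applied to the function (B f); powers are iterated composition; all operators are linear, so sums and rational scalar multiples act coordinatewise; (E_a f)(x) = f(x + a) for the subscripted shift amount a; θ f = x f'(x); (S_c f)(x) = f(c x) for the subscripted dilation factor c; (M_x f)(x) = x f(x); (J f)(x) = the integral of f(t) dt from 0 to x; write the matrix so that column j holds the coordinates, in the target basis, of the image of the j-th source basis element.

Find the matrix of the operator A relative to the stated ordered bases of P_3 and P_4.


image of 1: 3x + 1
image of x: 3x^2 + (5/2)x - 1/2
image of x^2: (10/3)x^3 + 4x^2 - (3/4)x + 1/4
image of x^3: 4x^4 + (11/2)x^3 - (3/4)x^2 + (7/8)x - 1/8
each image's coordinates form column j of the matrix

the matrix is [[1, -1/2, 1/4, -1/8]; [3, 5/2, -3/4, 7/8]; [0, 3, 4, -3/4]; [0, 0, 10/3, 11/2]; [0, 0, 0, 4]] (rows listed top to bottom)


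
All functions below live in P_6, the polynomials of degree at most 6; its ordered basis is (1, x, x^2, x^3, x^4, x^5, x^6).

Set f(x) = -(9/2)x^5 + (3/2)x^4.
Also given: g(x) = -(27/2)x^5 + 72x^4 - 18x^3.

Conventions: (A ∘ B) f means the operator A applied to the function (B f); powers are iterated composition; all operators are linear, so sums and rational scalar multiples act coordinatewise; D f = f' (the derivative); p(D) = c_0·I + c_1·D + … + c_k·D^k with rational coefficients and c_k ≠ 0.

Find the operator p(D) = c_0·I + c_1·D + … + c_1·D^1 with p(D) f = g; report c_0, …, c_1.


D^0 f = -(9/2)x^5 + (3/2)x^4
D^1 f = -(45/2)x^4 + 6x^3
matching coefficients of g against c_0 f + c_1 Df + … from the top degree down determines the c_i
solution: c_0 = 3, c_1 = -3

c_0 = 3, c_1 = -3


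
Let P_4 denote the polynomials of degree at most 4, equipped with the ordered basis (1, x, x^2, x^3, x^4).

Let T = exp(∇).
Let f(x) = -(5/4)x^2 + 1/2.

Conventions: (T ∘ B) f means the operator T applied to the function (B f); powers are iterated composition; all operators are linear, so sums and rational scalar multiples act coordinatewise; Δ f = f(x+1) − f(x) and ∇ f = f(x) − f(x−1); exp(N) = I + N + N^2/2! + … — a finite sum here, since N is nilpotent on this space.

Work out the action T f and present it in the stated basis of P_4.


the result is g(x) = -(5/4)x^2 - (5/2)x + 1/2

order-1 term: -(5/2)x + 5/4
order-2 term: -5/4
the series for exp(∇) f terminates at order 2
exp(∇) f = -(5/4)x^2 - (5/2)x + 1/2


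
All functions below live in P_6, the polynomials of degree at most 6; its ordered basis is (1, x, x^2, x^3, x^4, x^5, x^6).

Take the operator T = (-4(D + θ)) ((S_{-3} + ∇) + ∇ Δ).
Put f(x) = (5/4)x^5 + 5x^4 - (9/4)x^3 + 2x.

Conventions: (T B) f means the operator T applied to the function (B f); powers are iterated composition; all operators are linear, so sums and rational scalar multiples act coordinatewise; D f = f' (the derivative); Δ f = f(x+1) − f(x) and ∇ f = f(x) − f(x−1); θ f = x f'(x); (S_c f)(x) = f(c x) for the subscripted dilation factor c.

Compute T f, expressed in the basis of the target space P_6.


the result is g(x) = 6075x^5 - 505x^4 - 7699x^3 - 1405x^2 - 340x - 54

S_{-3} f = -(1215/4)x^5 + 405x^4 + (243/4)x^3 - 6x
∇ f = (25/4)x^4 + (15/2)x^3 - (97/4)x^2 + (41/2)x - 4
(S_{-3} + ∇) f = -(1215/4)x^5 + (1645/4)x^4 + (273/4)x^3 - (97/4)x^2 + (29/2)x - 4
Δ f = (25/4)x^4 + (65/2)x^3 + (143/4)x^2 + (39/2)x + 6
∇ Δ f = 25x^3 + 60x^2 - x + 10
((S_{-3} + ∇) + ∇ Δ) f = -(1215/4)x^5 + (1645/4)x^4 + (373/4)x^3 + (143/4)x^2 + (27/2)x + 6
D ((S_{-3} + ∇) + ∇ Δ) f = -(6075/4)x^4 + 1645x^3 + (1119/4)x^2 + (143/2)x + 27/2
θ ((S_{-3} + ∇) + ∇ Δ) f = -(6075/4)x^5 + 1645x^4 + (1119/4)x^3 + (143/2)x^2 + (27/2)x
(D + θ) ((S_{-3} + ∇) + ∇ Δ) f = -(6075/4)x^5 + (505/4)x^4 + (7699/4)x^3 + (1405/4)x^2 + 85x + 27/2
(-4(D + θ)) ((S_{-3} + ∇) + ∇ Δ) f = 6075x^5 - 505x^4 - 7699x^3 - 1405x^2 - 340x - 54


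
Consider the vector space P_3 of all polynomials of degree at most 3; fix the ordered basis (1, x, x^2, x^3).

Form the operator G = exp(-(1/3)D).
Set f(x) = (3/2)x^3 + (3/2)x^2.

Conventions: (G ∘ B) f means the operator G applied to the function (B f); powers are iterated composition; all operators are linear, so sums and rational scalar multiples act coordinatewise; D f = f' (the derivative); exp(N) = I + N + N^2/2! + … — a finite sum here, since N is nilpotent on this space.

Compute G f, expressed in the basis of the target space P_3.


order-1 term: -(3/2)x^2 - x
order-2 term: (1/2)x + 1/6
order-3 term: -1/18
the series for exp(-(1/3)D) f terminates at order 3
exp(-(1/3)D) f = (3/2)x^3 - (1/2)x + 1/9

the result is g(x) = (3/2)x^3 - (1/2)x + 1/9


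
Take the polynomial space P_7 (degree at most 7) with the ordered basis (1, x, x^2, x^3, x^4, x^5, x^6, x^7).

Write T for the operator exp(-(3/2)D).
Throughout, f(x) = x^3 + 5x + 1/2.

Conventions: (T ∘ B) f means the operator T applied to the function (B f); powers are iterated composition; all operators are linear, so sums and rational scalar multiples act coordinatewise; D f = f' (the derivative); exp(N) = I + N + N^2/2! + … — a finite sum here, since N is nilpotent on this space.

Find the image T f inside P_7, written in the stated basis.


order-1 term: -(9/2)x^2 - 15/2
order-2 term: (27/4)x
order-3 term: -27/8
the series for exp(-(3/2)D) f terminates at order 3
exp(-(3/2)D) f = x^3 - (9/2)x^2 + (47/4)x - 83/8

the result is g(x) = x^3 - (9/2)x^2 + (47/4)x - 83/8


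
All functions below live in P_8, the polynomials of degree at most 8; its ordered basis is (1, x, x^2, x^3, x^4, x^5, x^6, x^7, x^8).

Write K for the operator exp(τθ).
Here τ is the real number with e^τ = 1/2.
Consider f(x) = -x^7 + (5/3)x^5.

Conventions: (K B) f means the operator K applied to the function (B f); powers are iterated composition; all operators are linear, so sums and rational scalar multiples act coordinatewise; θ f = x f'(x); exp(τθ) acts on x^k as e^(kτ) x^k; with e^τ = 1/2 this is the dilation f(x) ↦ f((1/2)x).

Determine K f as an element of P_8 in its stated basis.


exp(τθ) x^k = e^(kτ) x^k; with e^τ = 1/2 this sends x^k to (1/2)^k x^k
x^5 ↦ 1/32 x^5
x^7 ↦ 1/128 x^7
applying this coordinatewise to f: exp(τθ) f = -(1/128)x^7 + (5/96)x^5

the result is g(x) = -(1/128)x^7 + (5/96)x^5


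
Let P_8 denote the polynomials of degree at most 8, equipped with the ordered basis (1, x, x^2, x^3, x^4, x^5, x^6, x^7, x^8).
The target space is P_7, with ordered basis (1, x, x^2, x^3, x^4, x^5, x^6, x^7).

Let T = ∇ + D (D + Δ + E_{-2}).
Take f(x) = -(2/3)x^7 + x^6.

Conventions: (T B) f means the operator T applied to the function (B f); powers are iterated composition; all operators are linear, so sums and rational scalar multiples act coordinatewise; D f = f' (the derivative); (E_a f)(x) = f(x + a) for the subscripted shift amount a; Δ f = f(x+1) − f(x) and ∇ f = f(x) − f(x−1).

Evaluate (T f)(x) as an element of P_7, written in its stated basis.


g(x) = -(28/3)x^6 + 26x^5 - (1165/3)x^4 + (2990/3)x^3 - 1639x^2 + (4166/3)x - 491

∇ f = -(14/3)x^6 + 20x^5 - (115/3)x^4 + (130/3)x^3 - 29x^2 + (32/3)x - 5/3
D f = -(14/3)x^6 + 6x^5
Δ f = -(14/3)x^6 - 8x^5 - (25/3)x^4 - (10/3)x^3 + x^2 + (4/3)x + 1/3
E_{-2} f = -(2/3)x^7 + (31/3)x^6 - 68x^5 + (740/3)x^4 - (1600/3)x^3 + 688x^2 - (1472/3)x + 448/3
(D + Δ + E_{-2}) f = -(2/3)x^7 + x^6 - 70x^5 + (715/3)x^4 - (1610/3)x^3 + 689x^2 - (1468/3)x + 449/3
D (D + Δ + E_{-2}) f = -(14/3)x^6 + 6x^5 - 350x^4 + (2860/3)x^3 - 1610x^2 + 1378x - 1468/3
(∇ + D (D + Δ + E_{-2})) f = -(28/3)x^6 + 26x^5 - (1165/3)x^4 + (2990/3)x^3 - 1639x^2 + (4166/3)x - 491


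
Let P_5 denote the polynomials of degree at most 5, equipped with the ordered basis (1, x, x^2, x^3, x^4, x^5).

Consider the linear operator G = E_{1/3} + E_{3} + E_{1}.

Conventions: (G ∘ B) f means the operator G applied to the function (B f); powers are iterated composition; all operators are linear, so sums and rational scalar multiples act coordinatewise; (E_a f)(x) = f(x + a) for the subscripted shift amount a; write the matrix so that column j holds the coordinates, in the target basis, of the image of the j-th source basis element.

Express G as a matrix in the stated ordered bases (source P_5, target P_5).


the matrix is [[3, 13/3, 91/9, 757/27, 6643/81, 59293/243]; [0, 3, 26/3, 91/3, 3028/27, 33215/81]; [0, 0, 3, 13, 182/3, 7570/27]; [0, 0, 0, 3, 52/3, 910/9]; [0, 0, 0, 0, 3, 65/3]; [0, 0, 0, 0, 0, 3]] (rows listed top to bottom)

image of 1: 3
image of x: 3x + 13/3
image of x^2: 3x^2 + (26/3)x + 91/9
image of x^3: 3x^3 + 13x^2 + (91/3)x + 757/27
image of x^4: 3x^4 + (52/3)x^3 + (182/3)x^2 + (3028/27)x + 6643/81
image of x^5: 3x^5 + (65/3)x^4 + (910/9)x^3 + (7570/27)x^2 + (33215/81)x + 59293/243
each image's coordinates form column j of the matrix


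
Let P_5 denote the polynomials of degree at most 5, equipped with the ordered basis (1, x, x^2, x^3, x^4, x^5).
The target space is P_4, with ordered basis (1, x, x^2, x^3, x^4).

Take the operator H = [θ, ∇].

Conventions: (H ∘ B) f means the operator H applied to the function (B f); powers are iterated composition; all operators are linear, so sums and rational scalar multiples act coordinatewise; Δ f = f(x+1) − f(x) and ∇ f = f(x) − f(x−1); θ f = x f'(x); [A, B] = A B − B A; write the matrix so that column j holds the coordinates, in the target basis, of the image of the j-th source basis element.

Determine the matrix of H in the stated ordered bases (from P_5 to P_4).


image of 1: 0
image of x: -1
image of x^2: -2x + 2
image of x^3: -3x^2 + 6x - 3
image of x^4: -4x^3 + 12x^2 - 12x + 4
image of x^5: -5x^4 + 20x^3 - 30x^2 + 20x - 5
each image's coordinates form column j of the matrix

the matrix is [[0, -1, 2, -3, 4, -5]; [0, 0, -2, 6, -12, 20]; [0, 0, 0, -3, 12, -30]; [0, 0, 0, 0, -4, 20]; [0, 0, 0, 0, 0, -5]] (rows listed top to bottom)


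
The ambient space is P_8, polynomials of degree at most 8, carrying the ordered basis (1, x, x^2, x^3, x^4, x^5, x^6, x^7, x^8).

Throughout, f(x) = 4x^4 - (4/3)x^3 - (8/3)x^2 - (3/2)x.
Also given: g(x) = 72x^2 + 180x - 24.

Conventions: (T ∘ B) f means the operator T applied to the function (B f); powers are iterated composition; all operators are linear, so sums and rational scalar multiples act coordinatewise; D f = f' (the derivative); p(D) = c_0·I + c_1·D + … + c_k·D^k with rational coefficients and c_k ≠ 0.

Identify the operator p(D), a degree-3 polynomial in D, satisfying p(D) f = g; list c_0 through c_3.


c_0 = 0, c_1 = 0, c_2 = 3/2, c_3 = 2

D^0 f = 4x^4 - (4/3)x^3 - (8/3)x^2 - (3/2)x
D^1 f = 16x^3 - 4x^2 - (16/3)x - 3/2
D^2 f = 48x^2 - 8x - 16/3
D^3 f = 96x - 8
matching coefficients of g against c_0 f + c_1 Df + … from the top degree down determines the c_i
solution: c_0 = 0, c_1 = 0, c_2 = 3/2, c_3 = 2


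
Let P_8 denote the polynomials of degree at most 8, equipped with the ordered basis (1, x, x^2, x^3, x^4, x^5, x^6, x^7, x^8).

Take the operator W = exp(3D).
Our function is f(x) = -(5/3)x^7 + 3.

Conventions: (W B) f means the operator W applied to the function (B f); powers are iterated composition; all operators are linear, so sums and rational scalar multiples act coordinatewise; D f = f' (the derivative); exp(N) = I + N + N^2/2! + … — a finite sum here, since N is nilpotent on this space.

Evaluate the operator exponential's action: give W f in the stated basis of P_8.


order-1 term: -35x^6
order-2 term: -315x^5
order-3 term: -1575x^4
order-4 term: -4725x^3
order-5 term: -8505x^2
order-6 term: -8505x
order-7 term: -3645
the series for exp(3D) f terminates at order 7
exp(3D) f = -(5/3)x^7 - 35x^6 - 315x^5 - 1575x^4 - 4725x^3 - 8505x^2 - 8505x - 3642

g(x) = -(5/3)x^7 - 35x^6 - 315x^5 - 1575x^4 - 4725x^3 - 8505x^2 - 8505x - 3642


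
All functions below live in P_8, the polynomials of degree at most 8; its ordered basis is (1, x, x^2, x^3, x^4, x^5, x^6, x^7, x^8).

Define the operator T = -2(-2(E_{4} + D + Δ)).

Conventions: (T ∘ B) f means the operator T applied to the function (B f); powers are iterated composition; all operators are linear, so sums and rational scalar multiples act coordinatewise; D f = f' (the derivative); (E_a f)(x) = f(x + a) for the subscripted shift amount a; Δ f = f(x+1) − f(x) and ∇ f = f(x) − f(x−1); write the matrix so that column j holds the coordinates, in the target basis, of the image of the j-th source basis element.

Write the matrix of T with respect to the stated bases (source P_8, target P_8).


image of 1: 4
image of x: 4x + 24
image of x^2: 4x^2 + 48x + 68
image of x^3: 4x^3 + 72x^2 + 204x + 260
image of x^4: 4x^4 + 96x^3 + 408x^2 + 1040x + 1028
image of x^5: 4x^5 + 120x^4 + 680x^3 + 2600x^2 + 5140x + 4100
image of x^6: 4x^6 + 144x^5 + 1020x^4 + 5200x^3 + 15420x^2 + 24600x + 16388
image of x^7: 4x^7 + 168x^6 + 1428x^5 + 9100x^4 + 35980x^3 + 86100x^2 + 114716x + 65540
image of x^8: 4x^8 + 192x^7 + 1904x^6 + 14560x^5 + 71960x^4 + 229600x^3 + 458864x^2 + 524320x + 262148
each image's coordinates form column j of the matrix

the matrix is [[4, 24, 68, 260, 1028, 4100, 16388, 65540, 262148]; [0, 4, 48, 204, 1040, 5140, 24600, 114716, 524320]; [0, 0, 4, 72, 408, 2600, 15420, 86100, 458864]; [0, 0, 0, 4, 96, 680, 5200, 35980, 229600]; [0, 0, 0, 0, 4, 120, 1020, 9100, 71960]; [0, 0, 0, 0, 0, 4, 144, 1428, 14560]; [0, 0, 0, 0, 0, 0, 4, 168, 1904]; [0, 0, 0, 0, 0, 0, 0, 4, 192]; [0, 0, 0, 0, 0, 0, 0, 0, 4]] (rows listed top to bottom)


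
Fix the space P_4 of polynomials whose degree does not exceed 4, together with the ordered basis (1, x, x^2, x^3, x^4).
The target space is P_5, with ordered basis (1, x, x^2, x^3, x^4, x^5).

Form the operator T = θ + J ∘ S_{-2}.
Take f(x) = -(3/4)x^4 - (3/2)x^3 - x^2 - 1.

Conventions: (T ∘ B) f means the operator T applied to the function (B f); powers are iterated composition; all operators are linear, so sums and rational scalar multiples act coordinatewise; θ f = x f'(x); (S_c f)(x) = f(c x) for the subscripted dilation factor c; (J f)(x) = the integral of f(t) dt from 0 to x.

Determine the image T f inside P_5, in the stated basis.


θ f = -3x^4 - (9/2)x^3 - 2x^2
S_{-2} f = -12x^4 + 12x^3 - 4x^2 - 1
J S_{-2} f = -(12/5)x^5 + 3x^4 - (4/3)x^3 - x
(θ + J ∘ S_{-2}) f = -(12/5)x^5 - (35/6)x^3 - 2x^2 - x

the result is g(x) = -(12/5)x^5 - (35/6)x^3 - 2x^2 - x


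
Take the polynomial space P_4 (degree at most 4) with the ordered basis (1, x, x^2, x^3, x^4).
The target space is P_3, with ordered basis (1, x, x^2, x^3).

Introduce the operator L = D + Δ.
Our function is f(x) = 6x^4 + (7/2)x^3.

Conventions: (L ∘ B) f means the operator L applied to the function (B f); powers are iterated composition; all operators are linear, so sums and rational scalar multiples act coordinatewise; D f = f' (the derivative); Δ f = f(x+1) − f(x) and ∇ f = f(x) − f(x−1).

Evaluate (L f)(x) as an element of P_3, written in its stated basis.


g(x) = 48x^3 + 57x^2 + (69/2)x + 19/2

D f = 24x^3 + (21/2)x^2
Δ f = 24x^3 + (93/2)x^2 + (69/2)x + 19/2
(D + Δ) f = 48x^3 + 57x^2 + (69/2)x + 19/2


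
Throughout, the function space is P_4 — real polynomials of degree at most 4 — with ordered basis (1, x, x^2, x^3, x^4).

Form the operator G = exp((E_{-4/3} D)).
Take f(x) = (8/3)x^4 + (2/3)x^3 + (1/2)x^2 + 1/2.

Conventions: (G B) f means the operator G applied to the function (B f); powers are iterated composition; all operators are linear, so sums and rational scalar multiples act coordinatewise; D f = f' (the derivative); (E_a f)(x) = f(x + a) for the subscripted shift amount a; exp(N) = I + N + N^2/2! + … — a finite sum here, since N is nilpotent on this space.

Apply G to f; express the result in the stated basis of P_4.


the image equals g(x) = (8/3)x^4 + (34/3)x^3 - (145/6)x^2 - (181/9)x + 3811/81

order-1 term: (32/3)x^3 - (122/3)x^2 + (473/9)x - 1868/81
order-2 term: 16x^2 - (250/3)x + 1961/18
order-3 term: (32/3)x - 42
order-4 term: 8/3
the series for exp((E_{-4/3} D)) f terminates at order 4
exp((E_{-4/3} D)) f = (8/3)x^4 + (34/3)x^3 - (145/6)x^2 - (181/9)x + 3811/81


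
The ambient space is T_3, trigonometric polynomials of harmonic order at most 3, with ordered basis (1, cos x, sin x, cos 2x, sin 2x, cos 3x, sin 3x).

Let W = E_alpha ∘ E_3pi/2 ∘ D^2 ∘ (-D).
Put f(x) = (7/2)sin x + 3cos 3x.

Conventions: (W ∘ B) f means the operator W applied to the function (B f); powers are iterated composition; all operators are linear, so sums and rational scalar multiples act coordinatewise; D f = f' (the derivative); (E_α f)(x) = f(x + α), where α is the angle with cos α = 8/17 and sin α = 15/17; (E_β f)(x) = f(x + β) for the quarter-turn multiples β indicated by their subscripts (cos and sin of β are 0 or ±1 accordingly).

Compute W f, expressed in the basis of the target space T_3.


D f = (7/2)cos x - 9sin 3x
(-D) f = -(7/2)cos x + 9sin 3x
D (-D) f = (7/2)sin x + 27cos 3x
D D (-D) f = (7/2)cos x - 81sin 3x
E_3pi/2 D^2 (-D) f = (7/2)sin x - 81cos 3x
E_alpha E_3pi/2 D^2 (-D) f = (105/34)cos x + (28/17)sin x + (395928/4913)cos 3x - (40095/4913)sin 3x

the image equals g(x) = (105/34)cos x + (28/17)sin x + (395928/4913)cos 3x - (40095/4913)sin 3x


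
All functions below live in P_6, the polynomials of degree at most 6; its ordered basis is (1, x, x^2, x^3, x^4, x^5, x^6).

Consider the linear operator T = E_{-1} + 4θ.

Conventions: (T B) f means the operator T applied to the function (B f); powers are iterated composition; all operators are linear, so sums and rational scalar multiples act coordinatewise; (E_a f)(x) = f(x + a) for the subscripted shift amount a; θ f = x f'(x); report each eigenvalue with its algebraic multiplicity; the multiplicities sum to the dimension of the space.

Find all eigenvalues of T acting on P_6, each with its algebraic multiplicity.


image of 1: 1
image of x: 5x - 1
image of x^2: 9x^2 - 2x + 1
image of x^3: 13x^3 - 3x^2 + 3x - 1
image of x^4: 17x^4 - 4x^3 + 6x^2 - 4x + 1
image of x^5: 21x^5 - 5x^4 + 10x^3 - 10x^2 + 5x - 1
image of x^6: 25x^6 - 6x^5 + 15x^4 - 20x^3 + 15x^2 - 6x + 1
the matrix is upper triangular; its diagonal is (1, 5, 9, 13, 17, 21, 25)
for a triangular matrix the eigenvalues are the diagonal entries, with algebraic multiplicity their repetition count

λ = 1 (multiplicity 1), λ = 5 (multiplicity 1), λ = 9 (multiplicity 1), λ = 13 (multiplicity 1), λ = 17 (multiplicity 1), λ = 21 (multiplicity 1), λ = 25 (multiplicity 1)


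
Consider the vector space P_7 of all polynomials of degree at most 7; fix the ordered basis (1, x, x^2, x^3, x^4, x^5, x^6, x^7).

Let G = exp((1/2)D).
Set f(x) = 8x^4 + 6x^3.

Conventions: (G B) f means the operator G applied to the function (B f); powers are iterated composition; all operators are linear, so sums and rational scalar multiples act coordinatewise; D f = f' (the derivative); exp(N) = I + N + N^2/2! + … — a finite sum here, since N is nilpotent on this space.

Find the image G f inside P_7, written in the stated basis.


order-1 term: 16x^3 + 9x^2
order-2 term: 12x^2 + (9/2)x
order-3 term: 4x + 3/4
order-4 term: 1/2
the series for exp((1/2)D) f terminates at order 4
exp((1/2)D) f = 8x^4 + 22x^3 + 21x^2 + (17/2)x + 5/4

the result is g(x) = 8x^4 + 22x^3 + 21x^2 + (17/2)x + 5/4
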